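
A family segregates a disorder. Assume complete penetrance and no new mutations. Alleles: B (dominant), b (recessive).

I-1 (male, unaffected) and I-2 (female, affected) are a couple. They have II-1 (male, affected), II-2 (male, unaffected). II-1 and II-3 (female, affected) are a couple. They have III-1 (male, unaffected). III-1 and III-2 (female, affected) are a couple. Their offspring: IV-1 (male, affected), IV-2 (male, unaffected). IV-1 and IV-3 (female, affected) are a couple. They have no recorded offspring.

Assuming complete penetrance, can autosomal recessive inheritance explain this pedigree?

No

Under autosomal recessive, III-1 (unaffected, male) cannot arise from II-1 (affected) × II-3 (affected).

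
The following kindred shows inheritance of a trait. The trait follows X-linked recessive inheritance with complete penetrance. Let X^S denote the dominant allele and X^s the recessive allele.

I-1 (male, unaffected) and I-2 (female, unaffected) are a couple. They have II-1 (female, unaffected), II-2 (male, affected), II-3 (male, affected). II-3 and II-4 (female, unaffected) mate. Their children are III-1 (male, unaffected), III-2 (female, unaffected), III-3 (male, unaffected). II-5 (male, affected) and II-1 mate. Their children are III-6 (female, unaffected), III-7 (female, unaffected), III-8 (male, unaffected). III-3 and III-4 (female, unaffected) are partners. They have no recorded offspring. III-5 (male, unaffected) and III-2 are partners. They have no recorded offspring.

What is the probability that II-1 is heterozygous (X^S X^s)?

I-1 is unaffected, so I-1 is X^S Y.
I-2 is unaffected so carries S and passed s to II-2 (X^s Y), so I-2 is X^S X^s.
Their cross gives offspring ratios 1/2 X^S X^S : 1/2 X^S X^s. Conditioning on II-1 being unaffected, P(X^S X^s) = 1/2 / 1 = 1/2 before taking II-1's own offspring into account.
II-5 is affected, so II-5 is X^s Y.
Now use II-1's offspring. Probability of each recorded status — unaffected daughter III-6: 1/2 if II-1 is X^S X^s, 1 if X^S X^S; unaffected daughter III-7: 1/2 if II-1 is X^S X^s, 1 if X^S X^S; unaffected son III-8: 1/2 if II-1 is X^S X^s, 1 if X^S X^S.
Bayes: P(X^S X^s) = 1/2·1/8 / (1/2·1/8 + 1/2·1) = 1/9.

1/9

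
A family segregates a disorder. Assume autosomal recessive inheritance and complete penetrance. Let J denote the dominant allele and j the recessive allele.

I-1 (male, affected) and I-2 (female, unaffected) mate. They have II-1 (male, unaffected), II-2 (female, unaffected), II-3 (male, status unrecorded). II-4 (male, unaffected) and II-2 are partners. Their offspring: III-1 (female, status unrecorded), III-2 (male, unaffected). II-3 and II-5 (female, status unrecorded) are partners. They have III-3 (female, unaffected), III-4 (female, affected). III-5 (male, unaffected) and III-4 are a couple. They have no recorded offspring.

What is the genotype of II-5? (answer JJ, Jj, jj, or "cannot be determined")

cannot be determined

II-5's phenotype is unrecorded, and no parent or child forces a single allele at both positions; consistent genotype assignments exist with II-5 as Jj or jj.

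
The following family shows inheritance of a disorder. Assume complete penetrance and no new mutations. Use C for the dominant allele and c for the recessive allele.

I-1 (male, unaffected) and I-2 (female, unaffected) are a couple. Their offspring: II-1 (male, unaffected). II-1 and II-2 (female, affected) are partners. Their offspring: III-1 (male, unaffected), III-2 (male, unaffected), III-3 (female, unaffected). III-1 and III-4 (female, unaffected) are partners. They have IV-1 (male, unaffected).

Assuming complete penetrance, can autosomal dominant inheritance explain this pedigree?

Yes

A consistent assignment under autosomal dominant exists: I-1 cc, I-2 cc, II-1 cc, II-2 Cc, III-1 cc, III-2 cc, III-3 cc, III-4 cc, IV-1 cc.
In this assignment every recorded phenotype matches its genotype and every non-founder's genotype is obtainable from its parents' genotypes, so the pedigree is consistent.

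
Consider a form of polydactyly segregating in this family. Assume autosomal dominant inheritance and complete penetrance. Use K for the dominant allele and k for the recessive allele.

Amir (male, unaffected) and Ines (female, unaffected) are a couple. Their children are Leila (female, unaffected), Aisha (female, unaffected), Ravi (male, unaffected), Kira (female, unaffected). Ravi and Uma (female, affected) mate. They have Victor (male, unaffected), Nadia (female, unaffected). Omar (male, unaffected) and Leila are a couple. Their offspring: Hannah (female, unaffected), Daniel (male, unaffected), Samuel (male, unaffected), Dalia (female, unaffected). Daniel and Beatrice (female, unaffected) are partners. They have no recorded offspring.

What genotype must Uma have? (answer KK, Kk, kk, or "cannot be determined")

Kk

From phenotype alone, Uma is KK or Kk.
Uma is affected so carries K and passed k to Victor (kk), so Uma is Kk.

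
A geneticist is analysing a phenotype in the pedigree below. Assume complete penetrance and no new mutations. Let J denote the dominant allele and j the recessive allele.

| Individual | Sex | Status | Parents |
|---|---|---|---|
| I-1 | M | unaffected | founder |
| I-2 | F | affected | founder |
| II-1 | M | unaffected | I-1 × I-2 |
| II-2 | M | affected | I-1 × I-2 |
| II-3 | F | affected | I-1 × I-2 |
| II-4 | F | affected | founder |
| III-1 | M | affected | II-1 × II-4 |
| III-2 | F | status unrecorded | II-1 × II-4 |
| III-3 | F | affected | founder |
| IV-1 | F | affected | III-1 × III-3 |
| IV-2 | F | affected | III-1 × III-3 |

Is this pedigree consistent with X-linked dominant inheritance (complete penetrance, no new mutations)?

A consistent assignment under X-linked dominant exists: I-1 X^j Y, I-2 X^J X^j, II-1 X^j Y, II-2 X^J Y, II-3 X^J X^j, II-4 X^J X^J, III-1 X^J Y, III-2 X^J X^j, III-3 X^J X^J, IV-1 X^J X^J, IV-2 X^J X^J.
In this assignment every recorded phenotype matches its genotype and every non-founder's genotype is obtainable from its parents' genotypes, so the pedigree is consistent.

Yes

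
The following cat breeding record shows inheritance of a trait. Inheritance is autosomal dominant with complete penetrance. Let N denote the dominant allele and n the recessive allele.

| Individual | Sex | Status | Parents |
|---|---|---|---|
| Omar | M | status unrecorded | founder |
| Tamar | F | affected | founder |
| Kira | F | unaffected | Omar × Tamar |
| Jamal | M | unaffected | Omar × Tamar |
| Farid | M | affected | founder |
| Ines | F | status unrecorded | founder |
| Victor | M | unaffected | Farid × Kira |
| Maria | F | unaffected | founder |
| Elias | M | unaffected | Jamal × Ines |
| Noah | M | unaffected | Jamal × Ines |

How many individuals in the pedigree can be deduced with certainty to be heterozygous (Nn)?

2

Obligate heterozygotes: Tamar is affected so carries N and passed n to Kira (nn), so Tamar is Nn; Farid is affected so carries N and passed n to Victor (nn), so Farid is Nn.
Every other individual is either homozygous by phenotype or has at least one consistent homozygous assignment, so the count is 2.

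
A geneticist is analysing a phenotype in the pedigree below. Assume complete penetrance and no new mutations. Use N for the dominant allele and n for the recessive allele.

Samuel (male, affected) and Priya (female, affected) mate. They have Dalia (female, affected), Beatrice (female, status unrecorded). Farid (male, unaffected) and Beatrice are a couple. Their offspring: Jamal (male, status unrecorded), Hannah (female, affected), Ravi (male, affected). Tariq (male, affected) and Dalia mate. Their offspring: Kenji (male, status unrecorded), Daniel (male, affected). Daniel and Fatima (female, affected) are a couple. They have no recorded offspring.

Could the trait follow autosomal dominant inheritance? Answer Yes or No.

Yes

A consistent assignment under autosomal dominant exists: Samuel NN, Priya NN, Dalia NN, Beatrice NN, Farid nn, Tariq NN, Jamal Nn, Hannah Nn, Ravi Nn, Kenji NN, Daniel NN, Fatima NN.
In this assignment every recorded phenotype matches its genotype and every non-founder's genotype is obtainable from its parents' genotypes, so the pedigree is consistent.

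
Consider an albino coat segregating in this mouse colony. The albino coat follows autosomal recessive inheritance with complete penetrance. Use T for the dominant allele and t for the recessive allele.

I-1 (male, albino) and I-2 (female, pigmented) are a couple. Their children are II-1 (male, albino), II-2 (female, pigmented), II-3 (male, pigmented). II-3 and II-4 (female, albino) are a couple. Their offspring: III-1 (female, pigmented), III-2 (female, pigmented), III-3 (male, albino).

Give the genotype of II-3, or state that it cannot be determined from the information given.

Tt

From phenotype alone, II-3 is TT or Tt.
II-3 is pigmented so carries T and received t from I-1 (tt), so II-3 is Tt.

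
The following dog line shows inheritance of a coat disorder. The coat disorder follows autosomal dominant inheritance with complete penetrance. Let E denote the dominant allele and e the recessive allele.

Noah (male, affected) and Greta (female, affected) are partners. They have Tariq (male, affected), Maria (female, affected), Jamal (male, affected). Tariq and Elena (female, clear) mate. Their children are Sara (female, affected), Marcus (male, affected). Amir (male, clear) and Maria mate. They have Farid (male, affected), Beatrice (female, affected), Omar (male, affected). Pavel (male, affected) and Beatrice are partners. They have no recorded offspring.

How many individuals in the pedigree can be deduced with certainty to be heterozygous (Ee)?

5

Obligate heterozygotes: Sara is affected so carries E and received e from Elena (ee), so Sara is Ee; Marcus is affected so carries E and received e from Elena (ee), so Marcus is Ee; Farid is affected so carries E and received e from Amir (ee), so Farid is Ee; Beatrice is affected so carries E and received e from Amir (ee), so Beatrice is Ee; Omar is affected so carries E and received e from Amir (ee), so Omar is Ee.
Every other individual is either homozygous by phenotype or has at least one consistent homozygous assignment, so the count is 5.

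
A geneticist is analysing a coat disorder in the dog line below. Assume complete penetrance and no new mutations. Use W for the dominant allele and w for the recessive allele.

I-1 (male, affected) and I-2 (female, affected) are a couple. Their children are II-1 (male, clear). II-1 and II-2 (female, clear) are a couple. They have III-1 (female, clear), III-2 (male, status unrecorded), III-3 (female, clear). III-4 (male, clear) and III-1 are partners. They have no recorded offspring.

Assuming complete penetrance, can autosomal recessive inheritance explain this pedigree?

No

Under autosomal recessive, II-1 (clear, male) cannot arise from I-1 (affected) × I-2 (affected).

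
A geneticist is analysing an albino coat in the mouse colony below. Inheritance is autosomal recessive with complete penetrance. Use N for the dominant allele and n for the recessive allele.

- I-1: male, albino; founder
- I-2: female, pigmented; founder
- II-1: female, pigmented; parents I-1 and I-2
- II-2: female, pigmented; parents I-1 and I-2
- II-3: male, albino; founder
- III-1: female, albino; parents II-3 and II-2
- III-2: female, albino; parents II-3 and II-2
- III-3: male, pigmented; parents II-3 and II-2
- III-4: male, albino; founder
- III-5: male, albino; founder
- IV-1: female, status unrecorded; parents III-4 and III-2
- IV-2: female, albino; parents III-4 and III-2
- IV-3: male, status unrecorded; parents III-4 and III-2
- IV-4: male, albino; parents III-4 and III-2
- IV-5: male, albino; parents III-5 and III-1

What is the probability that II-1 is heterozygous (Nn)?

1

II-1 is pigmented so carries N and received n from I-1 (nn), so II-1 is Nn, giving P(Nn) = 1.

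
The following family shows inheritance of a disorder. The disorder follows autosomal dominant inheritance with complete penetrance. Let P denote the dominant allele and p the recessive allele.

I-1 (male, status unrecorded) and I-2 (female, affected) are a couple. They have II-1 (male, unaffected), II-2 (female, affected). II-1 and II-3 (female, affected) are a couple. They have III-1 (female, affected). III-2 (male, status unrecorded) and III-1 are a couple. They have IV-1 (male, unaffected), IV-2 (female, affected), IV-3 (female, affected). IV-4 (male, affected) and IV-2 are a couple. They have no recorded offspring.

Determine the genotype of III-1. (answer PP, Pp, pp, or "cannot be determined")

From phenotype alone, III-1 is PP or Pp.
III-1 is affected so carries P and received p from II-1 (pp), so III-1 is Pp.

Pp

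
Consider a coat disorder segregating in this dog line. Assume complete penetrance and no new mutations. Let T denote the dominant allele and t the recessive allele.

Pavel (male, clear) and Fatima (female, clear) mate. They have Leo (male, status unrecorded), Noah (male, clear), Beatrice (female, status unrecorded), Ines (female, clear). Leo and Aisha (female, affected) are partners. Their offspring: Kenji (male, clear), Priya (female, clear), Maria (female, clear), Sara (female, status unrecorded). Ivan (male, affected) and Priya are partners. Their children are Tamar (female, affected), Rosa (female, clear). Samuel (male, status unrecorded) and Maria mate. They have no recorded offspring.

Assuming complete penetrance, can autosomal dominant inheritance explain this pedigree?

Yes

A consistent assignment under autosomal dominant exists: Pavel tt, Fatima tt, Leo tt, Noah tt, Beatrice tt, Ines tt, Aisha Tt, Kenji tt, Priya tt, Maria tt, Sara Tt, Ivan Tt, Samuel TT, Tamar Tt, Rosa tt.
In this assignment every recorded phenotype matches its genotype and every non-founder's genotype is obtainable from its parents' genotypes, so the pedigree is consistent.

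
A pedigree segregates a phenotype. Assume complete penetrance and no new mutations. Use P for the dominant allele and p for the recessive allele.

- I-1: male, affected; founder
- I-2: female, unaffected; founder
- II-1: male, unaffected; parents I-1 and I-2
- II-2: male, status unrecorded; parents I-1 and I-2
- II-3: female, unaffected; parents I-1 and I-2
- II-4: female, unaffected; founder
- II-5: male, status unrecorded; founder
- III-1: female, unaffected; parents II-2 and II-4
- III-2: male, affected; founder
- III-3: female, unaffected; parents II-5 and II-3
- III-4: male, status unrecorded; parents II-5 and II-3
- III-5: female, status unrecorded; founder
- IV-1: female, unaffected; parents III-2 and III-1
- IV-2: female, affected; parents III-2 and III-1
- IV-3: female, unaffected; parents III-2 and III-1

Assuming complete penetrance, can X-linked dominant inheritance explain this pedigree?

Under X-linked dominant, II-3 (unaffected, female) cannot arise from I-1 (affected) × I-2 (unaffected).

No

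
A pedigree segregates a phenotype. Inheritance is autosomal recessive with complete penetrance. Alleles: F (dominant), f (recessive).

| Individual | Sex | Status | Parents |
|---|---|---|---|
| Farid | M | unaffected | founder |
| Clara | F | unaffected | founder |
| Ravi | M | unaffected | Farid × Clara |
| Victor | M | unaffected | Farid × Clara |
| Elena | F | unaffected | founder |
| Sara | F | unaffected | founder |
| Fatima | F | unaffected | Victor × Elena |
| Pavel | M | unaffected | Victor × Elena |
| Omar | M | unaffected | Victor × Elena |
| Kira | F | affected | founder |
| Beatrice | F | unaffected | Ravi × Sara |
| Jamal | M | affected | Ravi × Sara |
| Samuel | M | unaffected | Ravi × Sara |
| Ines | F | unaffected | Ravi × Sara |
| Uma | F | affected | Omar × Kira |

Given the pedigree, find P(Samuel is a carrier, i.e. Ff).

2/3

Ravi is unaffected so carries F and passed f to Jamal (ff), so Ravi is Ff.
Sara is unaffected so carries F and passed f to Jamal (ff), so Sara is Ff.
Their cross gives offspring ratios 1/4 FF : 1/2 Ff : 1/4 ff. Conditioning on Samuel being unaffected, P(Ff) = 1/2 / 3/4 = 2/3.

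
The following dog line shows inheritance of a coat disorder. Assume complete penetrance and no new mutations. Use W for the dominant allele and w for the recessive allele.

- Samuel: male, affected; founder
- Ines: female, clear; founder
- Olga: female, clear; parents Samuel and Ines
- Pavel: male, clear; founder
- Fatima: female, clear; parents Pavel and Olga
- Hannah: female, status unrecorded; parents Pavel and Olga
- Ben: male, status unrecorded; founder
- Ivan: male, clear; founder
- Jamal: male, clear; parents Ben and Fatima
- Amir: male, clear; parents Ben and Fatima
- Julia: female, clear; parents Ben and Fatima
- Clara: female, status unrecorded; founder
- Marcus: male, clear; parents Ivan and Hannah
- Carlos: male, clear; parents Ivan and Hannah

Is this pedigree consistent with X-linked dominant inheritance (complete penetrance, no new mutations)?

No

Under X-linked dominant, Olga (clear, female) cannot arise from Samuel (affected) × Ines (clear).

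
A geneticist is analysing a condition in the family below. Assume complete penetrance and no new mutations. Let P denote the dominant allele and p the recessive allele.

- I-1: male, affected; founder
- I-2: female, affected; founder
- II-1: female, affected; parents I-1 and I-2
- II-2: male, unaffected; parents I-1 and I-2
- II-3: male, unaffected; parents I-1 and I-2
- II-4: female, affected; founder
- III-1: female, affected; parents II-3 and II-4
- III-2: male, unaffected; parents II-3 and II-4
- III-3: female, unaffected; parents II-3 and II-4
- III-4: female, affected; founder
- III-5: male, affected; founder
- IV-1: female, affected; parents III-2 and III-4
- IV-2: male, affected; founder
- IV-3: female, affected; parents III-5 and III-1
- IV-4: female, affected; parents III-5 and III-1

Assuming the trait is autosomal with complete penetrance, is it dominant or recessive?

dominant

I-1 and I-2 are both affected yet have an unaffected child II-2. Under a recessive model two affected parents are homozygous and every child would be affected, so the trait cannot be recessive.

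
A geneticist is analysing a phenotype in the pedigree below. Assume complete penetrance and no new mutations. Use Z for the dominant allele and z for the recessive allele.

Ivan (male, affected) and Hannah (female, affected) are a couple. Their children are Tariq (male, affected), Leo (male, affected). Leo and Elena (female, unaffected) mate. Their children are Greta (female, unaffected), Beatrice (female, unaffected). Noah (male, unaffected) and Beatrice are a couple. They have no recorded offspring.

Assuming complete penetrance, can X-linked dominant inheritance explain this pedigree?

Under X-linked dominant, Greta (unaffected, female) cannot arise from Leo (affected) × Elena (unaffected).

No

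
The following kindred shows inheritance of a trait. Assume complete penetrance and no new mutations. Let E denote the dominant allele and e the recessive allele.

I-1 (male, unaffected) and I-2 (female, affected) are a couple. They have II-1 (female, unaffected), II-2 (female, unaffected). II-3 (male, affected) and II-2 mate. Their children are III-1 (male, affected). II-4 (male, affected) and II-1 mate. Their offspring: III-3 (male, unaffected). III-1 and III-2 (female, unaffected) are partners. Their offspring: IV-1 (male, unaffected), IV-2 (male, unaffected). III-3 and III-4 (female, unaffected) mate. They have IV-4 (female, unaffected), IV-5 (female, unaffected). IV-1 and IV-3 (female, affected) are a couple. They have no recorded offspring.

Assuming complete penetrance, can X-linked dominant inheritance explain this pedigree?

Under X-linked dominant, III-1 (affected, male) cannot arise from II-3 (affected) × II-2 (unaffected).

No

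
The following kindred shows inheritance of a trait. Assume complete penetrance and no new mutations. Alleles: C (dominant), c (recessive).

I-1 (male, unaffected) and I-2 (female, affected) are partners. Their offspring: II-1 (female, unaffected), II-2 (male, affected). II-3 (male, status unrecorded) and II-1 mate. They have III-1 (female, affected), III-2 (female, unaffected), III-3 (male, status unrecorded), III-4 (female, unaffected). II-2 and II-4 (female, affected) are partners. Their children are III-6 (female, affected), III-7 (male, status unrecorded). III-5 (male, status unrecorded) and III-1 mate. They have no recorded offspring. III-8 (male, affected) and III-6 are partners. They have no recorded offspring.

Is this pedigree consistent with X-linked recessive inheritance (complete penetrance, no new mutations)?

Yes

A consistent assignment under X-linked recessive exists: I-1 X^C Y, I-2 X^c X^c, II-1 X^C X^c, II-2 X^c Y, II-3 X^c Y, II-4 X^c X^c, III-1 X^c X^c, III-2 X^C X^c, III-3 X^C Y, III-4 X^C X^c, III-5 X^C Y, III-6 X^c X^c, III-7 X^c Y, III-8 X^c Y.
In this assignment every recorded phenotype matches its genotype and every non-founder's genotype is obtainable from its parents' genotypes, so the pedigree is consistent.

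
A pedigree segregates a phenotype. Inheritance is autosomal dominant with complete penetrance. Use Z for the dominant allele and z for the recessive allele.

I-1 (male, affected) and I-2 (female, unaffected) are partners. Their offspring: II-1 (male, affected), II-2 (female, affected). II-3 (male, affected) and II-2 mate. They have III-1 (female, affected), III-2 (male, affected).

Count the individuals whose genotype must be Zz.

Obligate heterozygotes: II-1 is affected so carries Z and received z from I-2 (zz), so II-1 is Zz; II-2 is affected so carries Z and received z from I-2 (zz), so II-2 is Zz.
Every other individual is either homozygous by phenotype or has at least one consistent homozygous assignment, so the count is 2.

2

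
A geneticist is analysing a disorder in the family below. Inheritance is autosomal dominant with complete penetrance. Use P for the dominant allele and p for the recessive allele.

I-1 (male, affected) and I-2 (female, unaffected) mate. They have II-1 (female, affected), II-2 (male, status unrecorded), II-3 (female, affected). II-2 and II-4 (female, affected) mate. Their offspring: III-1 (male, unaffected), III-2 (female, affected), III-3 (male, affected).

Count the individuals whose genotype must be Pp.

Obligate heterozygotes: II-1 is affected so carries P and received p from I-2 (pp), so II-1 is Pp; II-3 is affected so carries P and received p from I-2 (pp), so II-3 is Pp; II-4 is affected so carries P and passed p to III-1 (pp), so II-4 is Pp.
Every other individual is either homozygous by phenotype or has at least one consistent homozygous assignment, so the count is 3.

3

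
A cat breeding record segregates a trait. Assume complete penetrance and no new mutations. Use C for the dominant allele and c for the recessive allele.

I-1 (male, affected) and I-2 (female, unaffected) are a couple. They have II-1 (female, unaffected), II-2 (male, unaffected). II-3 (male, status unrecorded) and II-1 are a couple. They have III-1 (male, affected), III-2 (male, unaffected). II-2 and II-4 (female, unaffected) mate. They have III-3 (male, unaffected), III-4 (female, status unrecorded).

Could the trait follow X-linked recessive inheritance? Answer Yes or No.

Yes

A consistent assignment under X-linked recessive exists: I-1 X^c Y, I-2 X^C X^C, II-1 X^C X^c, II-2 X^C Y, II-3 X^C Y, II-4 X^C X^C, III-1 X^c Y, III-2 X^C Y, III-3 X^C Y, III-4 X^C X^C.
In this assignment every recorded phenotype matches its genotype and every non-founder's genotype is obtainable from its parents' genotypes, so the pedigree is consistent.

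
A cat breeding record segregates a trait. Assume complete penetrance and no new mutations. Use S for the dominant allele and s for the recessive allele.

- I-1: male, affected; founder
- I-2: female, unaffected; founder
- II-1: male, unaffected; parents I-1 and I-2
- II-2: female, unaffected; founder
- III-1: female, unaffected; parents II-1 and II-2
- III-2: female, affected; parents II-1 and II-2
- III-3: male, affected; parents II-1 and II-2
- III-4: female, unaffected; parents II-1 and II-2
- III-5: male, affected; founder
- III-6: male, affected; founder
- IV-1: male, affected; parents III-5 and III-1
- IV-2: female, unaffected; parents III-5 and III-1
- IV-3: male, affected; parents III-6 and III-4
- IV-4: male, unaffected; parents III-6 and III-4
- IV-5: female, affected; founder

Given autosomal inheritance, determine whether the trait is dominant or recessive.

recessive

II-1 and II-2 are both unaffected yet have an affected child III-2. Under dominance, an affected child requires at least one affected parent, so the trait cannot be dominant.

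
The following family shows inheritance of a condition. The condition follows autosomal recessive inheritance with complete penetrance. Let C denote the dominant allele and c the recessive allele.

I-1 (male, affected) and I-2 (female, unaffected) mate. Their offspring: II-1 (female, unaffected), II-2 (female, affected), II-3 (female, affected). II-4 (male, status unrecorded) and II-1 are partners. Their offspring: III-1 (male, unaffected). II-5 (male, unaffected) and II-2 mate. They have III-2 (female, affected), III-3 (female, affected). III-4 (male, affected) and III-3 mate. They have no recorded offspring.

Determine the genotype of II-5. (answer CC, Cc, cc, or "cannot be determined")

From phenotype alone, II-5 is CC or Cc.
II-5 is unaffected so carries C and passed c to III-2 (cc), so II-5 is Cc.

Cc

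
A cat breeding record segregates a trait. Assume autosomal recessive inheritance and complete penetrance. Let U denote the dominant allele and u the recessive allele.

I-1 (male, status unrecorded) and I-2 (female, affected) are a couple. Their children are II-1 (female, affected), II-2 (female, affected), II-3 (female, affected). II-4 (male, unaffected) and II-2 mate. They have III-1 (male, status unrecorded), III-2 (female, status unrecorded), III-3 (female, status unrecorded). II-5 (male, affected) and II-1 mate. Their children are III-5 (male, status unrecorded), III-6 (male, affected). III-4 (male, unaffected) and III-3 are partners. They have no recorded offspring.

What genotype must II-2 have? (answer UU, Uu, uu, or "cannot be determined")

II-2 is affected, so II-2 is uu.

uu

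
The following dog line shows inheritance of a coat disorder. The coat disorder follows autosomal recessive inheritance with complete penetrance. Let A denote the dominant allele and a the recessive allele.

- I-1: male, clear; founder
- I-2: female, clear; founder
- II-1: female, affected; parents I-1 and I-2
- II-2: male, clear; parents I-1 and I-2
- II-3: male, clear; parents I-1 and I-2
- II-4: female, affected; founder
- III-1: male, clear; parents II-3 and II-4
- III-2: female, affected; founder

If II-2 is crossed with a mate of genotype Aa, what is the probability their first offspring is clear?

I-1 is clear so carries A and passed a to II-1 (aa), so I-1 is Aa.
I-2 is clear so carries A and passed a to II-1 (aa), so I-2 is Aa.
II-2 is a clear offspring of I-1 (Aa) × I-2 (Aa), whose cross gives 1/4 AA : 1/2 Aa : 1/4 aa; conditioning on being clear, II-2 is AA with probability 1/3, Aa with probability 2/3.
Summing over parental genotype combinations, P(offspring is clear) = 1/3·1 + 2/3·3/4 = 5/6.

5/6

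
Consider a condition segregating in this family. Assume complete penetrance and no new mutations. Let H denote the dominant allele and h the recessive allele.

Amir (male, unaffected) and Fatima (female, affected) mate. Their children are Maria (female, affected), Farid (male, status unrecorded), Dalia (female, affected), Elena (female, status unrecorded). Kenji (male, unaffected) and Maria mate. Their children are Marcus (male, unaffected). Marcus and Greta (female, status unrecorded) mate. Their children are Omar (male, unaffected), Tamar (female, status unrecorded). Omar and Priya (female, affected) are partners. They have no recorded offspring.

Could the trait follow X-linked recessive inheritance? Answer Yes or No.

Under X-linked recessive, Maria (affected, female) cannot arise from Amir (unaffected) × Fatima (affected).

No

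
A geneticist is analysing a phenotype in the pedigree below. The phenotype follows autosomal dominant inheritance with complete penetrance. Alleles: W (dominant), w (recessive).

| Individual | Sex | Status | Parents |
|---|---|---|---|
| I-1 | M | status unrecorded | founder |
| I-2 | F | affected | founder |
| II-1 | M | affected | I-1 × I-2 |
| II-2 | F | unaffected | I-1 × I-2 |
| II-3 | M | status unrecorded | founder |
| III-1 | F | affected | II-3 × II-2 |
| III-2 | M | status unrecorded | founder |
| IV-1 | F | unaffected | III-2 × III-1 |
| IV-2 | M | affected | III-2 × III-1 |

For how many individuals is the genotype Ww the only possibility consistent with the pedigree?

Obligate heterozygotes: I-2 is affected so carries W and passed w to II-2 (ww), so I-2 is Ww; III-1 is affected so carries W and received w from II-2 (ww), so III-1 is Ww.
Every other individual is either homozygous by phenotype or has at least one consistent homozygous assignment, so the count is 2.

2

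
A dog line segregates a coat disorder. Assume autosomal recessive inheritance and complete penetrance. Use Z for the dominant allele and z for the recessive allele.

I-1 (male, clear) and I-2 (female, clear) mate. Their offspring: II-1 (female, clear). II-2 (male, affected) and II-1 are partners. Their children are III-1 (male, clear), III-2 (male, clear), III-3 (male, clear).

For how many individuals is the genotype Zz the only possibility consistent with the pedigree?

3

Obligate heterozygotes: III-1 is clear so carries Z and received z from II-2 (zz), so III-1 is Zz; III-2 is clear so carries Z and received z from II-2 (zz), so III-2 is Zz; III-3 is clear so carries Z and received z from II-2 (zz), so III-3 is Zz.
Every other individual is either homozygous by phenotype or has at least one consistent homozygous assignment, so the count is 3.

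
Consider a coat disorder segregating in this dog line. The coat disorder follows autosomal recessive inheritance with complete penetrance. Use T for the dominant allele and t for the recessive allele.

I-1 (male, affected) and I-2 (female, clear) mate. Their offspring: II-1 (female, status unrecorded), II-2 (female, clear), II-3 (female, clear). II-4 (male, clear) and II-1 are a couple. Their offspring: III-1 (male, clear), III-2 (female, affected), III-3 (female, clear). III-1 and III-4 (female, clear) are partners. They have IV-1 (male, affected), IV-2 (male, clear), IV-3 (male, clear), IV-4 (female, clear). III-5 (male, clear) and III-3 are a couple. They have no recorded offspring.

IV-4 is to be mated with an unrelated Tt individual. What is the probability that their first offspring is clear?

5/6

III-1 is clear so carries T and passed t to IV-1 (tt), so III-1 is Tt.
III-4 is clear so carries T and passed t to IV-1 (tt), so III-4 is Tt.
IV-4 is a clear offspring of III-1 (Tt) × III-4 (Tt), whose cross gives 1/4 TT : 1/2 Tt : 1/4 tt; conditioning on being clear, IV-4 is TT with probability 1/3, Tt with probability 2/3.
Summing over parental genotype combinations, P(offspring is clear) = 1/3·1 + 2/3·3/4 = 5/6.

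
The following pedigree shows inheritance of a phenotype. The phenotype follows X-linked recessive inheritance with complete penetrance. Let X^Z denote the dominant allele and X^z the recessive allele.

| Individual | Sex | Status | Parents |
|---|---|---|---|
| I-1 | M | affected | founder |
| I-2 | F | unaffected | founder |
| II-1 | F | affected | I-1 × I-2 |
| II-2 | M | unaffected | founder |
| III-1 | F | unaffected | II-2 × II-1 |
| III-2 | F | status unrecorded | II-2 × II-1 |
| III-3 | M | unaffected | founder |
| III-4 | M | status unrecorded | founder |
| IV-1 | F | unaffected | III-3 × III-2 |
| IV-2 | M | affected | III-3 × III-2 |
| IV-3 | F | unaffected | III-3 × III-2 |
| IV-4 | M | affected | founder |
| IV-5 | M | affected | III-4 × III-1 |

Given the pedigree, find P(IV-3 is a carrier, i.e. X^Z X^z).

III-3 is unaffected, so III-3 is X^Z Y.
III-2 received Z from II-2 (X^Z Y) and received z from II-1 (X^z X^z), so III-2 is X^Z X^z.
Their cross gives offspring ratios 1/2 X^Z X^Z : 1/2 X^Z X^z. Conditioning on IV-3 being unaffected, P(X^Z X^z) = 1/2 / 1 = 1/2.

1/2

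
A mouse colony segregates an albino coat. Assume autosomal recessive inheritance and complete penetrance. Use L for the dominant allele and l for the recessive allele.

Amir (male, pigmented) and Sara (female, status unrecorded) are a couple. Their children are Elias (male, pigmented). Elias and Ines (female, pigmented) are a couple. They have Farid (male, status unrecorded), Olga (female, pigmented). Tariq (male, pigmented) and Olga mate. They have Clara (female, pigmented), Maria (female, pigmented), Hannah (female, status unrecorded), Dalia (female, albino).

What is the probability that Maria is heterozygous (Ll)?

Tariq is pigmented so carries L and passed l to Dalia (ll), so Tariq is Ll.
Olga is pigmented so carries L and passed l to Dalia (ll), so Olga is Ll.
Their cross gives offspring ratios 1/4 LL : 1/2 Ll : 1/4 ll. Conditioning on Maria being pigmented, P(Ll) = 1/2 / 3/4 = 2/3.

2/3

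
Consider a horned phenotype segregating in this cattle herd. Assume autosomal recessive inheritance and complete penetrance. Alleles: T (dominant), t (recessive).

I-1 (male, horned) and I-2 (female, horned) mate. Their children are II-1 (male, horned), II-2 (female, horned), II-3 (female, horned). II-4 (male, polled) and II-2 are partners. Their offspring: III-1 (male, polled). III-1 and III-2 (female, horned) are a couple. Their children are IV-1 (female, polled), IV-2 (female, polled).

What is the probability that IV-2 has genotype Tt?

1

IV-2 is polled so carries T and received t from III-2 (tt), so IV-2 is Tt, giving P(Tt) = 1.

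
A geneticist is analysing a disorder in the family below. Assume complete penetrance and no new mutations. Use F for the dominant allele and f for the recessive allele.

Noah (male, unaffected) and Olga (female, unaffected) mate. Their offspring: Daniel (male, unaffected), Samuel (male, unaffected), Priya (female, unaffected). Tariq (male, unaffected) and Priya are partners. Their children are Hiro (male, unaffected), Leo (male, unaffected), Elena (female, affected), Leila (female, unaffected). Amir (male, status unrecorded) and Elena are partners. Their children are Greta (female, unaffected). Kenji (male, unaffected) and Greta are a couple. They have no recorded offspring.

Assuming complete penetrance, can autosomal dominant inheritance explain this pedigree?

No

Under autosomal dominant, Elena (affected, female) cannot arise from Tariq (unaffected) × Priya (unaffected).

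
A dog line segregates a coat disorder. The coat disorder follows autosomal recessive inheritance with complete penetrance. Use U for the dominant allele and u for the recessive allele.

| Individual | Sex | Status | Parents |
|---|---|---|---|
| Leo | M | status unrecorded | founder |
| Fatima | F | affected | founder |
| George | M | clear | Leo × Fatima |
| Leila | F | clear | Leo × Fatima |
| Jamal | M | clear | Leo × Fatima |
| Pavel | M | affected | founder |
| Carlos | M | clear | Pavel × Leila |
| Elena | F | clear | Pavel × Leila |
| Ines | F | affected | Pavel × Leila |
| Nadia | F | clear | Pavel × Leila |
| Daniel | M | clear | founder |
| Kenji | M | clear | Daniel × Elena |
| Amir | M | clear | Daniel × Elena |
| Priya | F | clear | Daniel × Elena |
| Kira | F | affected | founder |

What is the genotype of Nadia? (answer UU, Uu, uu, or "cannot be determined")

From phenotype alone, Nadia is UU or Uu.
Nadia is clear so carries U and received u from Pavel (uu), so Nadia is Uu.

Uu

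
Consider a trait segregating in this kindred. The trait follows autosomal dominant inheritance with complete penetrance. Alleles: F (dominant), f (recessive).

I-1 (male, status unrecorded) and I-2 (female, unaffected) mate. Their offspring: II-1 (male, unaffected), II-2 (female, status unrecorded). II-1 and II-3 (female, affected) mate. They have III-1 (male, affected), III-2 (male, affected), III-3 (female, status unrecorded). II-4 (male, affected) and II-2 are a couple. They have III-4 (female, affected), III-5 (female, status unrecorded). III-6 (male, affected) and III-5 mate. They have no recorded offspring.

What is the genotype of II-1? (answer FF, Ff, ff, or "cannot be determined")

II-1 is unaffected, so II-1 is ff.

ff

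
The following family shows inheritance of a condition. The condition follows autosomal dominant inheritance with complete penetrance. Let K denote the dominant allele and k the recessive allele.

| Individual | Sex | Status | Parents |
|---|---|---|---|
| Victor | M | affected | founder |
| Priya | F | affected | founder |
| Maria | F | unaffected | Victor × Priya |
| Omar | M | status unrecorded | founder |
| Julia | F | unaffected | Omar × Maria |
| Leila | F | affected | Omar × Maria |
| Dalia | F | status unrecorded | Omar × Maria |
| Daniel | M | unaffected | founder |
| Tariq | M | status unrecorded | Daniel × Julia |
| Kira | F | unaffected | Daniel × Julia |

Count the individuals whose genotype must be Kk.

4

Obligate heterozygotes: Victor is affected so carries K and passed k to Maria (kk), so Victor is Kk; Priya is affected so carries K and passed k to Maria (kk), so Priya is Kk; Omar passed K to Leila (Kk, whose k came from Maria) and passed k to Julia (kk), so Omar is Kk; Leila is affected so carries K and received k from Maria (kk), so Leila is Kk.
Every other individual is either homozygous by phenotype or has at least one consistent homozygous assignment, so the count is 4.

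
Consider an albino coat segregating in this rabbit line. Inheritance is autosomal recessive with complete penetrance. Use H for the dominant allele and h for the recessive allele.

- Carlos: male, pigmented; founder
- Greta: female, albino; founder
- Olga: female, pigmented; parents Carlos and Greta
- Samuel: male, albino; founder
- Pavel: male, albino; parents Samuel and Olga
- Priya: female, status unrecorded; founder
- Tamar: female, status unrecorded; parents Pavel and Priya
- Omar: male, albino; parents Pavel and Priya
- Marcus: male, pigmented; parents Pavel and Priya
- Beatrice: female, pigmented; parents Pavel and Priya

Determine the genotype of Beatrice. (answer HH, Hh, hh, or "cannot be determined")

From phenotype alone, Beatrice is HH or Hh.
Beatrice is pigmented so carries H and received h from Pavel (hh), so Beatrice is Hh.

Hh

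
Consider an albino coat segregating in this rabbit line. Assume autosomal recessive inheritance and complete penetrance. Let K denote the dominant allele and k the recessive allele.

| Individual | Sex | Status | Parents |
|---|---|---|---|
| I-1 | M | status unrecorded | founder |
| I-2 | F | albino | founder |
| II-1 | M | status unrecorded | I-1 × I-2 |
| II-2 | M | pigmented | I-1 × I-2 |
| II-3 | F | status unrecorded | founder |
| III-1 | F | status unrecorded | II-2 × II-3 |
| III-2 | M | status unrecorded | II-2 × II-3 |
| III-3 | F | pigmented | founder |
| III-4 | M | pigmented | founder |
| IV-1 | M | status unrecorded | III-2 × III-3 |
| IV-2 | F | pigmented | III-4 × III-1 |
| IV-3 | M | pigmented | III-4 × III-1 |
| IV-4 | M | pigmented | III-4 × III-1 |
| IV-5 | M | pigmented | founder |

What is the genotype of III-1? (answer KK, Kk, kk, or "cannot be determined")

cannot be determined

III-1's phenotype is unrecorded, and no parent or child forces a single allele at both positions; consistent genotype assignments exist with III-1 as KK or Kk or kk.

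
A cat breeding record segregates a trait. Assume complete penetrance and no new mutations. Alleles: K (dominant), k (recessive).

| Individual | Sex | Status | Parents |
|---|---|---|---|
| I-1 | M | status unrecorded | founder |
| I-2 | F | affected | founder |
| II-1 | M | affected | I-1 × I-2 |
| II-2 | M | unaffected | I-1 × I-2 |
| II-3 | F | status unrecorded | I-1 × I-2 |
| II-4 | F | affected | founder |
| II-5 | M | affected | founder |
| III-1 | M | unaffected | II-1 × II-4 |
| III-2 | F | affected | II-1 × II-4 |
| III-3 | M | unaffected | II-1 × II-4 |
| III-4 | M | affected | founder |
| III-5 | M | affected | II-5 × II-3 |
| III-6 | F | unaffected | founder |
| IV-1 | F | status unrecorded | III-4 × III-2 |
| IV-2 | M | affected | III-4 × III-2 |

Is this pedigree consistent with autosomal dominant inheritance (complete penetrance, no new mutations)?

Yes

A consistent assignment under autosomal dominant exists: I-1 Kk, I-2 Kk, II-1 Kk, II-2 kk, II-3 KK, II-4 Kk, II-5 KK, III-1 kk, III-2 KK, III-3 kk, III-4 KK, III-5 KK, III-6 kk, IV-1 KK, IV-2 KK.
In this assignment every recorded phenotype matches its genotype and every non-founder's genotype is obtainable from its parents' genotypes, so the pedigree is consistent.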